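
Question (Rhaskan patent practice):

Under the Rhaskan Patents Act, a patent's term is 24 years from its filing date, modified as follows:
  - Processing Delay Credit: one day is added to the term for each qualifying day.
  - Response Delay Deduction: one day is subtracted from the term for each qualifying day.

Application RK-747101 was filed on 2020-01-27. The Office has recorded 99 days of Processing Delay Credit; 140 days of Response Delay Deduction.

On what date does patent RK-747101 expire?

Base term: filing date + 24 years → 27 January 2044.
Processing Delay Credit: +99 days → 5 May 2044.
Response Delay Deduction: −140 days → 17 December 2043.

2043-12-17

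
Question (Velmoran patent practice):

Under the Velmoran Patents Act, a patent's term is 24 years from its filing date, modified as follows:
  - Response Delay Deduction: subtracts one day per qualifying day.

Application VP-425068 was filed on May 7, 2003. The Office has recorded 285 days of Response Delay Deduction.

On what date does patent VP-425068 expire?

Base term: filing date + 24 years → 7 May 2027.
Response Delay Deduction: −285 days → 26 July 2026.

July 26, 2026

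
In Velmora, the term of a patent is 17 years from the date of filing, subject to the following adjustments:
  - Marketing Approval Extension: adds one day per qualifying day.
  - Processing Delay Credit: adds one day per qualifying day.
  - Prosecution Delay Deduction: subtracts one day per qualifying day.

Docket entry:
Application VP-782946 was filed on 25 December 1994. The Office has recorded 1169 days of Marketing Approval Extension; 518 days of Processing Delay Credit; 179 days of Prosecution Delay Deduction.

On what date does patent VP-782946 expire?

2016-02-10

Base term: filing date + 17 years → 25 December 2011.
Marketing Approval Extension: +1169 days → 8 March 2015.
Processing Delay Credit: +518 days → 7 August 2016.
Prosecution Delay Deduction: −179 days → 10 February 2016.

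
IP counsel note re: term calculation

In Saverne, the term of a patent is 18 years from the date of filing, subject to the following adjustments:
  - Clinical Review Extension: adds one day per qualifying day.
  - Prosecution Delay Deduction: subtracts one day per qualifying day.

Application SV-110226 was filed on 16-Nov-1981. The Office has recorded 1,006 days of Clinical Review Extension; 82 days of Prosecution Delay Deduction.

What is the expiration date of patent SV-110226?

Base term: filing date + 18 years → 16 November 1999.
Clinical Review Extension: +1006 days → 18 August 2002.
Prosecution Delay Deduction: −82 days → 28 May 2002.

2002-05-28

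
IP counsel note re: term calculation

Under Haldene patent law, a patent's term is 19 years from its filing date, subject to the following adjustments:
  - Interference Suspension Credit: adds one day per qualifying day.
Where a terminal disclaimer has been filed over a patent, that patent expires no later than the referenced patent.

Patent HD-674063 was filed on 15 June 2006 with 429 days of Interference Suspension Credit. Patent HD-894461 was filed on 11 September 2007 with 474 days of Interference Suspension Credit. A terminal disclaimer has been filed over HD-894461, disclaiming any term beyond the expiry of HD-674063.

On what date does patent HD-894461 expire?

Natural term of HD-894461:
  Base: filing + 19 years → 11 September 2026.
  Interference Suspension Credit: +474 days → 29 December 2027.
Expiry of referenced patent HD-674063:
  Base: filing + 19 years → 15 June 2025.
  Interference Suspension Credit: +429 days → 18 August 2026.
Terminal disclaimer: HD-894461 expires on the earlier of 29 December 2027 and 18 August 2026.

August 18, 2026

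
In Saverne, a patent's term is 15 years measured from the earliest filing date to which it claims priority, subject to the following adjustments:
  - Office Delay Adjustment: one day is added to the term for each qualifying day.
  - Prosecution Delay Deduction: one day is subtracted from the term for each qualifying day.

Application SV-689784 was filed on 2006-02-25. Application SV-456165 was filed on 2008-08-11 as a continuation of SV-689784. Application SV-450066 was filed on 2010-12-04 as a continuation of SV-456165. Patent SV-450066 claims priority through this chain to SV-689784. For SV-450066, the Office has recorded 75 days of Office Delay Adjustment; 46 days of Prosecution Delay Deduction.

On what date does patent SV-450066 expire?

Earliest priority filing: 25 February 2006.
Base term: 25 February 2006 + 15 years → 25 February 2021.
Office Delay Adjustment: +75 days → 11 May 2021.
Prosecution Delay Deduction: −46 days → 26 March 2021.

March 26, 2021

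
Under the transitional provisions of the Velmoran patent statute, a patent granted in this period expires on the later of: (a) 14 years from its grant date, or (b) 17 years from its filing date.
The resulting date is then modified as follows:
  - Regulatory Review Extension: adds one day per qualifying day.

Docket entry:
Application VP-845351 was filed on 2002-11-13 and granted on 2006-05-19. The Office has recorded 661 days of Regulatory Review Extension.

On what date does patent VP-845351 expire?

(a) grant + 14 years → 19 May 2020.
(b) filing + 17 years → 13 November 2019.
Later of the two: 19 May 2020.
Regulatory Review Extension: +661 days → 11 March 2022.

2022-03-11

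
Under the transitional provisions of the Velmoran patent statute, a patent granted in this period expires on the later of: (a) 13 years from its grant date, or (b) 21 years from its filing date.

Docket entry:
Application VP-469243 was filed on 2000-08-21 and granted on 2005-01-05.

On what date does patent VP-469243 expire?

August 21, 2021

(a) grant + 13 years → 5 January 2018.
(b) filing + 21 years → 21 August 2021.
Later of the two: 21 August 2021.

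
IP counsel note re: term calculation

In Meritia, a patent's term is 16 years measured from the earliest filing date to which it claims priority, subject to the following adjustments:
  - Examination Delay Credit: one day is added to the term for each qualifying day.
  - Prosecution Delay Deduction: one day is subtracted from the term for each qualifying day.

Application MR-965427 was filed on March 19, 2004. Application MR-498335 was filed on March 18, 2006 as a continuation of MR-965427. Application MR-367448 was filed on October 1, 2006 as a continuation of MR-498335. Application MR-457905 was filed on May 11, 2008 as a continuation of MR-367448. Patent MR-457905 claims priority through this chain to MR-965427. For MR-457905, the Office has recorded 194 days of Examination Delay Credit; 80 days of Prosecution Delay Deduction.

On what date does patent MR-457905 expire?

2020-07-11

Earliest priority filing: 19 March 2004.
Base term: 19 March 2004 + 16 years → 19 March 2020.
Examination Delay Credit: +194 days → 29 September 2020.
Prosecution Delay Deduction: −80 days → 11 July 2020.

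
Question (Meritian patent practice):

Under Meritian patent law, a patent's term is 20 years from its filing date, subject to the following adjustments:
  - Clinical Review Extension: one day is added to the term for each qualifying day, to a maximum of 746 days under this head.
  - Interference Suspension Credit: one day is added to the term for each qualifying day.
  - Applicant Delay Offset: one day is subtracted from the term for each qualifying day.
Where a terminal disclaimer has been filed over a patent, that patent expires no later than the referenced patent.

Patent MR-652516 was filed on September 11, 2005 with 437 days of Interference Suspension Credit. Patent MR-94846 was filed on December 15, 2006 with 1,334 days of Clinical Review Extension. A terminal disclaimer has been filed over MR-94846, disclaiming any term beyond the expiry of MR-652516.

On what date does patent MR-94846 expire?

2026-11-22

Natural term of MR-94846:
  Base: filing + 20 years → 15 December 2026.
  Clinical Review Extension: 1334 days claimed exceeds the 746-day cap, so +746 days → 30 December 2028.
Expiry of referenced patent MR-652516:
  Base: filing + 20 years → 11 September 2025.
  Interference Suspension Credit: +437 days → 22 November 2026.
Terminal disclaimer: MR-94846 expires on the earlier of 30 December 2028 and 22 November 2026.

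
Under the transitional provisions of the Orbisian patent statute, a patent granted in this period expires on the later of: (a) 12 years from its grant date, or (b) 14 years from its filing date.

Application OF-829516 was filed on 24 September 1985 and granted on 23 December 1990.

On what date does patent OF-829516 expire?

(a) grant + 12 years → 23 December 2002.
(b) filing + 14 years → 24 September 1999.
Later of the two: 23 December 2002.

2002-12-23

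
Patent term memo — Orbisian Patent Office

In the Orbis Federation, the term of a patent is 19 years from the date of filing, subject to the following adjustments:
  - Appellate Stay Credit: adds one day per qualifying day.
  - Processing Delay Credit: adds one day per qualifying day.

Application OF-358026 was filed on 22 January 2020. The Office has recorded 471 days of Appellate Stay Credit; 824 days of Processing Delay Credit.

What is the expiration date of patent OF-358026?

Base term: filing date + 19 years → 22 January 2039.
Appellate Stay Credit: +471 days → 7 May 2040.
Processing Delay Credit: +824 days → 9 August 2042.

August 9, 2042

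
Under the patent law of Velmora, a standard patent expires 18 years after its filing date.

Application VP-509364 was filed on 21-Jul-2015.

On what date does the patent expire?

2033-07-21

Filing date + 18 years → 21 July 2033.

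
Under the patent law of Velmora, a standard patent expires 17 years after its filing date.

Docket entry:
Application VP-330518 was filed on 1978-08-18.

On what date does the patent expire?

August 18, 1995

Filing date + 17 years → 18 August 1995.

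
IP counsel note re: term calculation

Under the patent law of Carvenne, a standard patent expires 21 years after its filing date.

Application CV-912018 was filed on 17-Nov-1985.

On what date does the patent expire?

2006-11-17

Filing date + 21 years → 17 November 2006.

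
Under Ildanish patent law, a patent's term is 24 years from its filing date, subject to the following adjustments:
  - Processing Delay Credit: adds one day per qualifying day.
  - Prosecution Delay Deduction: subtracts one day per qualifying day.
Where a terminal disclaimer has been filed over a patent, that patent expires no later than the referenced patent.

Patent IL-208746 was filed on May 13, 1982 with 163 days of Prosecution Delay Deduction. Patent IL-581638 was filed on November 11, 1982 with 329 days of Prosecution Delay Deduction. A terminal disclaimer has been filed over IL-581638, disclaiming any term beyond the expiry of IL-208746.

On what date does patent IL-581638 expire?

Natural term of IL-581638:
  Base: filing + 24 years → 11 November 2006.
  Prosecution Delay Deduction: −329 days → 17 December 2005.
Expiry of referenced patent IL-208746:
  Base: filing + 24 years → 13 May 2006.
  Prosecution Delay Deduction: −163 days → 1 December 2005.
Terminal disclaimer: IL-581638 expires on the earlier of 17 December 2005 and 1 December 2005.

2005-12-01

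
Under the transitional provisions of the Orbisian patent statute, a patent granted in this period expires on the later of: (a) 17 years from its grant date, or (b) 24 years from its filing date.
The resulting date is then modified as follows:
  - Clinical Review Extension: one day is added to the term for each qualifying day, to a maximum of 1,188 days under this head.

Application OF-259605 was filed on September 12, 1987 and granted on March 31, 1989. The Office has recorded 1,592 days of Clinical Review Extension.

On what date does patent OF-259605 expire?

2014-12-13

(a) grant + 17 years → 31 March 2006.
(b) filing + 24 years → 12 September 2011.
Later of the two: 12 September 2011.
Clinical Review Extension: 1592 days claimed exceeds the 1188-day cap, so +1188 days → 13 December 2014.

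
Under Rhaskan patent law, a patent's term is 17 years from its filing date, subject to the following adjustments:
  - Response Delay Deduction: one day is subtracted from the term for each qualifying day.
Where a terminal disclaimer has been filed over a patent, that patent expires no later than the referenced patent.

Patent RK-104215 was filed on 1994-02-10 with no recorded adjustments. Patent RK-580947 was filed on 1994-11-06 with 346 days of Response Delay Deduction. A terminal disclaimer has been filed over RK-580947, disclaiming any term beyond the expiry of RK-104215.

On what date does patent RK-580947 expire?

Natural term of RK-580947:
  Base: filing + 17 years → 6 November 2011.
  Response Delay Deduction: −346 days → 25 November 2010.
Expiry of referenced patent RK-104215:
  Base: filing + 17 years → 10 February 2011.
Terminal disclaimer: RK-580947 expires on the earlier of 25 November 2010 and 10 February 2011.

2010-11-25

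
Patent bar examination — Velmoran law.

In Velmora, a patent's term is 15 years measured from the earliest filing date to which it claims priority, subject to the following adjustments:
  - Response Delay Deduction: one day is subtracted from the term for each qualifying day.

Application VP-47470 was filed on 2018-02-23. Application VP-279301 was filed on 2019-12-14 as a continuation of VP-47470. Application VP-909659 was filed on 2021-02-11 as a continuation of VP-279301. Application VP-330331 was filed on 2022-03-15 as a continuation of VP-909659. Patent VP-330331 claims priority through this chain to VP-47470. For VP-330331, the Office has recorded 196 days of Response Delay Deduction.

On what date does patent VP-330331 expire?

2032-08-11

Earliest priority filing: 23 February 2018.
Base term: 23 February 2018 + 15 years → 23 February 2033.
Response Delay Deduction: −196 days → 11 August 2032.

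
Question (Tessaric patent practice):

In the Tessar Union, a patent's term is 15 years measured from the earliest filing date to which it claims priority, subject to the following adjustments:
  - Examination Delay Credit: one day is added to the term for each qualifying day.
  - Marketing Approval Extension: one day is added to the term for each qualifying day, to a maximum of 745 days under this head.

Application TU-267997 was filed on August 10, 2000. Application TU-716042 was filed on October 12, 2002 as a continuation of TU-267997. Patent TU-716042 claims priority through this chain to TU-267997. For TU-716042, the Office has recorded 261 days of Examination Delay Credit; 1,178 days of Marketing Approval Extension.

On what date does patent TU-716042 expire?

Earliest priority filing: 10 August 2000.
Base term: 10 August 2000 + 15 years → 10 August 2015.
Examination Delay Credit: +261 days → 27 April 2016.
Marketing Approval Extension: 1178 days claimed exceeds the 745-day cap, so +745 days → 12 May 2018.

May 12, 2018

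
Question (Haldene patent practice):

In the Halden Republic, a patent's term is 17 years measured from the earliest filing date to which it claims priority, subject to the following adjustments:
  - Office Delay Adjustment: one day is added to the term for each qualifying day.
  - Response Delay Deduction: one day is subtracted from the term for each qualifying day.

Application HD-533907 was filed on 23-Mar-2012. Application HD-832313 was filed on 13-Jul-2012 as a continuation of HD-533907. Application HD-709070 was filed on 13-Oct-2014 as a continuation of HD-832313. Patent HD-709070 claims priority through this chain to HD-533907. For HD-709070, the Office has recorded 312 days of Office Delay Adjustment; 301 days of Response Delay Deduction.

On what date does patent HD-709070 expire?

2029-04-03

Earliest priority filing: 23 March 2012.
Base term: 23 March 2012 + 17 years → 23 March 2029.
Office Delay Adjustment: +312 days → 29 January 2030.
Response Delay Deduction: −301 days → 3 April 2029.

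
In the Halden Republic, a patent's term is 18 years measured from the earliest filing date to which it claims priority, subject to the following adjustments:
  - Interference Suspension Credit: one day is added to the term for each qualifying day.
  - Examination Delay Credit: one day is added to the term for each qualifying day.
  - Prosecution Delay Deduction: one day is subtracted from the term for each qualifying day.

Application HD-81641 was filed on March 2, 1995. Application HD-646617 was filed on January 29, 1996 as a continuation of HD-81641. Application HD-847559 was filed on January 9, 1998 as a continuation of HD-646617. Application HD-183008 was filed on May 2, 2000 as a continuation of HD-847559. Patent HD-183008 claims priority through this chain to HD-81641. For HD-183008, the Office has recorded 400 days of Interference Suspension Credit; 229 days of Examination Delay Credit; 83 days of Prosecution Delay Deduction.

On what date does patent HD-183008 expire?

August 30, 2014

Earliest priority filing: 2 March 1995.
Base term: 2 March 1995 + 18 years → 2 March 2013.
Interference Suspension Credit: +400 days → 6 April 2014.
Examination Delay Credit: +229 days → 21 November 2014.
Prosecution Delay Deduction: −83 days → 30 August 2014.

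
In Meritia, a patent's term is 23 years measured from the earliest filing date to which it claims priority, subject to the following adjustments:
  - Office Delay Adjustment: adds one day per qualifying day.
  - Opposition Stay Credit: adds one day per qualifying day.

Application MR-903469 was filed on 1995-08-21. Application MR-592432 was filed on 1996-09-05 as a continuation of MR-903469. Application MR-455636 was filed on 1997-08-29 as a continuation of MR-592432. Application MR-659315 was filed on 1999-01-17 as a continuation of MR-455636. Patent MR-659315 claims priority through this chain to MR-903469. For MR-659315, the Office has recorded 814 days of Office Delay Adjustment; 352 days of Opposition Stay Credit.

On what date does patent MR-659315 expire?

Earliest priority filing: 21 August 1995.
Base term: 21 August 1995 + 23 years → 21 August 2018.
Office Delay Adjustment: +814 days → 12 November 2020.
Opposition Stay Credit: +352 days → 30 October 2021.

October 30, 2021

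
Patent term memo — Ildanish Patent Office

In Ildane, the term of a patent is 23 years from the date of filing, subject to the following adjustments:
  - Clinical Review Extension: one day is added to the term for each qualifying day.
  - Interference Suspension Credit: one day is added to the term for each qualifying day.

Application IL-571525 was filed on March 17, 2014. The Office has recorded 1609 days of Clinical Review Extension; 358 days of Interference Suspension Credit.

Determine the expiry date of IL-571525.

Base term: filing date + 23 years → 17 March 2037.
Clinical Review Extension: +1609 days → 12 August 2041.
Interference Suspension Credit: +358 days → 5 August 2042.

August 5, 2042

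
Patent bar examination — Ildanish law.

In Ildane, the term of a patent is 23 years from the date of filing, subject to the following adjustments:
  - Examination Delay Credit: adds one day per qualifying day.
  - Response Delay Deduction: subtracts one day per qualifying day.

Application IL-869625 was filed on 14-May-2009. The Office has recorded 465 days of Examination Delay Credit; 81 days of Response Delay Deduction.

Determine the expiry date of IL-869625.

Base term: filing date + 23 years → 14 May 2032.
Examination Delay Credit: +465 days → 22 August 2033.
Response Delay Deduction: −81 days → 2 June 2033.

2033-06-02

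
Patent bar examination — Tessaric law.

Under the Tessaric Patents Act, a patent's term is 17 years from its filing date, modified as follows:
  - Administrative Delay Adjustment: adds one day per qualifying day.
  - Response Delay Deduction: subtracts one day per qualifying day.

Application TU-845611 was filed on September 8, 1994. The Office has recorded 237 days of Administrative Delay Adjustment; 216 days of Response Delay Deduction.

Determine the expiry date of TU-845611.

Base term: filing date + 17 years → 8 September 2011.
Administrative Delay Adjustment: +237 days → 2 May 2012.
Response Delay Deduction: −216 days → 29 September 2011.

2011-09-29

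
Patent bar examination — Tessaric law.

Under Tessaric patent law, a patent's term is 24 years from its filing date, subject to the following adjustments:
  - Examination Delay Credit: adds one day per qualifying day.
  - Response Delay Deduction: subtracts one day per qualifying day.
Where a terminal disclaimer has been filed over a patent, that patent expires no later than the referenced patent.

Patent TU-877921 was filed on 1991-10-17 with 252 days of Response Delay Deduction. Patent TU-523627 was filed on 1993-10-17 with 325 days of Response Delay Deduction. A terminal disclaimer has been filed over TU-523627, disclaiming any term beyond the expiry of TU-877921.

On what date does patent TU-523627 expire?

Natural term of TU-523627:
  Base: filing + 24 years → 17 October 2017.
  Response Delay Deduction: −325 days → 26 November 2016.
Expiry of referenced patent TU-877921:
  Base: filing + 24 years → 17 October 2015.
  Response Delay Deduction: −252 days → 7 February 2015.
Terminal disclaimer: TU-523627 expires on the earlier of 26 November 2016 and 7 February 2015.

February 7, 2015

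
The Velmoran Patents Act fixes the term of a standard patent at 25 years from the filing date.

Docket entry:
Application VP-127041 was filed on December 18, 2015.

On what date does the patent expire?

2040-12-18

Filing date + 25 years → 18 December 2040.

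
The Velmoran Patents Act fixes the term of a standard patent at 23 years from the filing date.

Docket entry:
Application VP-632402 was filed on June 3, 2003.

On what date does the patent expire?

Filing date + 23 years → 3 June 2026.

2026-06-03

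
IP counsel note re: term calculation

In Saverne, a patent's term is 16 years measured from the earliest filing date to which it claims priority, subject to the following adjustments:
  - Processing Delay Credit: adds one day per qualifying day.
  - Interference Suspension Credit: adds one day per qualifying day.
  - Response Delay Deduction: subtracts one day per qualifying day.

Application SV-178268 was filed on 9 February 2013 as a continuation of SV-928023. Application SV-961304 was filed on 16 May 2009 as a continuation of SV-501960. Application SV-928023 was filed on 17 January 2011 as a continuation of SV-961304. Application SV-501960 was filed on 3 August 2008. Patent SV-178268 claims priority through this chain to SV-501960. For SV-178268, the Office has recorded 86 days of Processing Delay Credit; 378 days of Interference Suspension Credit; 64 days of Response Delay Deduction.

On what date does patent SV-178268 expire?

Earliest priority filing: 3 August 2008.
Base term: 3 August 2008 + 16 years → 3 August 2024.
Processing Delay Credit: +86 days → 28 October 2024.
Interference Suspension Credit: +378 days → 10 November 2025.
Response Delay Deduction: −64 days → 7 September 2025.

September 7, 2025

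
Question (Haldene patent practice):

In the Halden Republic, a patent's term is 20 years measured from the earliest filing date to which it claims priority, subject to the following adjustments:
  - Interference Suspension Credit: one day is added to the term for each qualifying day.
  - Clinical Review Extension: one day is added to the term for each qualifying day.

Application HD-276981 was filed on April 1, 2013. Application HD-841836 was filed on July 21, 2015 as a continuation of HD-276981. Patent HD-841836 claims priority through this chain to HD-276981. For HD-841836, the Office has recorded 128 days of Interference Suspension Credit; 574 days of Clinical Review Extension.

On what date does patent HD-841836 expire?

2035-03-04

Earliest priority filing: 1 April 2013.
Base term: 1 April 2013 + 20 years → 1 April 2033.
Interference Suspension Credit: +128 days → 7 August 2033.
Clinical Review Extension: +574 days → 4 March 2035.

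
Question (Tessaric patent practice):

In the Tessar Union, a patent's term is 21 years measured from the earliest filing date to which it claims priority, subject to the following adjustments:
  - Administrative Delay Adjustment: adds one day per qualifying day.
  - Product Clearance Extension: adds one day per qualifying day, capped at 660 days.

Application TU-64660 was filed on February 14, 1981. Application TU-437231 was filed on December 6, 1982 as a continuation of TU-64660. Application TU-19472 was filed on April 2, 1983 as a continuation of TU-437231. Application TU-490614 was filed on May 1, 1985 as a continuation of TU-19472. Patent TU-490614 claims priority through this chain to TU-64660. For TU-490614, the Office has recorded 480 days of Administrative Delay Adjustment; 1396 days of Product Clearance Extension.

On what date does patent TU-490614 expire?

March 30, 2005

Earliest priority filing: 14 February 1981.
Base term: 14 February 1981 + 21 years → 14 February 2002.
Administrative Delay Adjustment: +480 days → 9 June 2003.
Product Clearance Extension: 1396 days claimed exceeds the 660-day cap, so +660 days → 30 March 2005.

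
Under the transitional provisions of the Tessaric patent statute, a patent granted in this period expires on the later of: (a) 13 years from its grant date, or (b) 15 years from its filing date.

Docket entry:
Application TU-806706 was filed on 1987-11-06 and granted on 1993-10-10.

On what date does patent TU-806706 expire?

2006-10-10

(a) grant + 13 years → 10 October 2006.
(b) filing + 15 years → 6 November 2002.
Later of the two: 10 October 2006.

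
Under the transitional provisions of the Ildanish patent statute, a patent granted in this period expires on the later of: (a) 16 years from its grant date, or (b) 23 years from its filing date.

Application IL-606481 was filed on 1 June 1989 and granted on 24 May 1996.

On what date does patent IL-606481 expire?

(a) grant + 16 years → 24 May 2012.
(b) filing + 23 years → 1 June 2012.
Later of the two: 1 June 2012.

June 1, 2012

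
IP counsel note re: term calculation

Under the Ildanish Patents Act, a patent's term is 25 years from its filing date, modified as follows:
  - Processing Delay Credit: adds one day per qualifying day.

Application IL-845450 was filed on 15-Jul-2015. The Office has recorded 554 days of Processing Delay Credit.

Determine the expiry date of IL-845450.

January 20, 2042

Base term: filing date + 25 years → 15 July 2040.
Processing Delay Credit: +554 days → 20 January 2042.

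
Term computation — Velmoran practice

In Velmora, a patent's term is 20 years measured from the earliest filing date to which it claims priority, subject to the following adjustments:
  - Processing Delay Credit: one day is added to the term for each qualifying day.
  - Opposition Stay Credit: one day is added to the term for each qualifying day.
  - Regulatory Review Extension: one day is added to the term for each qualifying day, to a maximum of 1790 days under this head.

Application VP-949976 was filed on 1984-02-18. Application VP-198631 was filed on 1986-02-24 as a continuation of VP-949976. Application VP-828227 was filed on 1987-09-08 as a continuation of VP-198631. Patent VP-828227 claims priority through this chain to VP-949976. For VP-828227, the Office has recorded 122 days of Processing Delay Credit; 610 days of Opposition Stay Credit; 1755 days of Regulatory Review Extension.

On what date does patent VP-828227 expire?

Earliest priority filing: 18 February 1984.
Base term: 18 February 1984 + 20 years → 18 February 2004.
Processing Delay Credit: +122 days → 19 June 2004.
Opposition Stay Credit: +610 days → 19 February 2006.
Regulatory Review Extension: 1755 days (within the 1790-day cap) → +1755 days → 10 December 2010.

December 10, 2010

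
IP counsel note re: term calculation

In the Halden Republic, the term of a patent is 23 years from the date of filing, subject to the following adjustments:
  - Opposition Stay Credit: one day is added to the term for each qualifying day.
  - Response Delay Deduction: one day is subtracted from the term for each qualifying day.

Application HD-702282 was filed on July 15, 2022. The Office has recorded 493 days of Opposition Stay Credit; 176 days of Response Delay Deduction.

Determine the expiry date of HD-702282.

2046-05-28

Base term: filing date + 23 years → 15 July 2045.
Opposition Stay Credit: +493 days → 20 November 2046.
Response Delay Deduction: −176 days → 28 May 2046.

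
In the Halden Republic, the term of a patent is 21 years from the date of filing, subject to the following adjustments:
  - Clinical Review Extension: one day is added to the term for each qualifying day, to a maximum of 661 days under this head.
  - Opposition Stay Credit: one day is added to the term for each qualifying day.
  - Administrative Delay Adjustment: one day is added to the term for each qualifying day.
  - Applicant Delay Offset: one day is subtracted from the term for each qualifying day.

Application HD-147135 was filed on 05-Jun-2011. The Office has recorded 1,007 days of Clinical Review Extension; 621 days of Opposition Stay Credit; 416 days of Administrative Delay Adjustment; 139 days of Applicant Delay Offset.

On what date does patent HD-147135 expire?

September 11, 2036

Base term: filing date + 21 years → 5 June 2032.
Clinical Review Extension: 1007 days claimed exceeds the 661-day cap, so +661 days → 28 March 2034.
Opposition Stay Credit: +621 days → 9 December 2035.
Administrative Delay Adjustment: +416 days → 28 January 2037.
Applicant Delay Offset: −139 days → 11 September 2036.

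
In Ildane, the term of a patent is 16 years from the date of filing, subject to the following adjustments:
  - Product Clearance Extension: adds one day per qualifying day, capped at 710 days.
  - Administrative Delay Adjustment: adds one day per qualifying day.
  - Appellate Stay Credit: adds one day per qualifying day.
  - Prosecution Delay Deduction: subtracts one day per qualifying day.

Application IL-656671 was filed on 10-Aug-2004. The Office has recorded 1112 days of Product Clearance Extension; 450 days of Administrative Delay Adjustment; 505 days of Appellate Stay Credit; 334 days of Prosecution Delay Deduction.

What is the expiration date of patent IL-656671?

Base term: filing date + 16 years → 10 August 2020.
Product Clearance Extension: 1112 days claimed exceeds the 710-day cap, so +710 days → 21 July 2022.
Administrative Delay Adjustment: +450 days → 14 October 2023.
Appellate Stay Credit: +505 days → 2 March 2025.
Prosecution Delay Deduction: −334 days → 2 April 2024.

2024-04-02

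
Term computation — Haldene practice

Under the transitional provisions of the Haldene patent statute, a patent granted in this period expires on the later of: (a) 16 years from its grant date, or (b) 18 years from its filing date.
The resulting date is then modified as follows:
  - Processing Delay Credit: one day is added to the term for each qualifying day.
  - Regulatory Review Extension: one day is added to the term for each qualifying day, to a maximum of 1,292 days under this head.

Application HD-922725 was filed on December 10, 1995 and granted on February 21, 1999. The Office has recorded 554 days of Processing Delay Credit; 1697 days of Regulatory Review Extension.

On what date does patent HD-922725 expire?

2020-03-12

(a) grant + 16 years → 21 February 2015.
(b) filing + 18 years → 10 December 2013.
Later of the two: 21 February 2015.
Processing Delay Credit: +554 days → 28 August 2016.
Regulatory Review Extension: 1697 days claimed exceeds the 1292-day cap, so +1292 days → 12 March 2020.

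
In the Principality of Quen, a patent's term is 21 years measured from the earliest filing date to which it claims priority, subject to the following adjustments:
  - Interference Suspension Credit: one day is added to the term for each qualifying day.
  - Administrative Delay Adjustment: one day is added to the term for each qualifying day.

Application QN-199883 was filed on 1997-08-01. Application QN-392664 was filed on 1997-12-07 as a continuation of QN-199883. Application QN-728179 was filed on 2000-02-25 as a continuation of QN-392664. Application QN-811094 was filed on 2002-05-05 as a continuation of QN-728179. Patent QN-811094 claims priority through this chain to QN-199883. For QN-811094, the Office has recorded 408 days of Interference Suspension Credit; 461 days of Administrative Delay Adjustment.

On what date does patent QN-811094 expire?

2020-12-17

Earliest priority filing: 1 August 1997.
Base term: 1 August 1997 + 21 years → 1 August 2018.
Interference Suspension Credit: +408 days → 13 September 2019.
Administrative Delay Adjustment: +461 days → 17 December 2020.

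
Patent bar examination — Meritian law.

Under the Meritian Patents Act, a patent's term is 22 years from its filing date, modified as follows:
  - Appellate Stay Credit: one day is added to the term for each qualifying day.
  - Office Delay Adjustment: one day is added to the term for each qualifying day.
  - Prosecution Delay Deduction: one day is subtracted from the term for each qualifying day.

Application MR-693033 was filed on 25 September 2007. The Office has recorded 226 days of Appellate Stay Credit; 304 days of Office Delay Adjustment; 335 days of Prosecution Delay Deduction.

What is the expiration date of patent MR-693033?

April 8, 2030

Base term: filing date + 22 years → 25 September 2029.
Appellate Stay Credit: +226 days → 9 May 2030.
Office Delay Adjustment: +304 days → 9 March 2031.
Prosecution Delay Deduction: −335 days → 8 April 2030.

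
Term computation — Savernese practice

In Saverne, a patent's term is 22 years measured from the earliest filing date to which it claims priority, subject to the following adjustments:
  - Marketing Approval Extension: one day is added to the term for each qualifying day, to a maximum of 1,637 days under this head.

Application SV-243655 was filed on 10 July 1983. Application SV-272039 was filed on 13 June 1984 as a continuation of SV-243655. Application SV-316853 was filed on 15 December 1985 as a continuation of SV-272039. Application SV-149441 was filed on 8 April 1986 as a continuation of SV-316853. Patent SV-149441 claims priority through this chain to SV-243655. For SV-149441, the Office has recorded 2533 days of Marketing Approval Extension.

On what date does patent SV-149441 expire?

January 2, 2010

Earliest priority filing: 10 July 1983.
Base term: 10 July 1983 + 22 years → 10 July 2005.
Marketing Approval Extension: 2533 days claimed exceeds the 1637-day cap, so +1637 days → 2 January 2010.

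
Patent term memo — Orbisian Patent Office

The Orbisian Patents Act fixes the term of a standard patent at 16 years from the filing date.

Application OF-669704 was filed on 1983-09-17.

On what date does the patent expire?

Filing date + 16 years → 17 September 1999.

1999-09-17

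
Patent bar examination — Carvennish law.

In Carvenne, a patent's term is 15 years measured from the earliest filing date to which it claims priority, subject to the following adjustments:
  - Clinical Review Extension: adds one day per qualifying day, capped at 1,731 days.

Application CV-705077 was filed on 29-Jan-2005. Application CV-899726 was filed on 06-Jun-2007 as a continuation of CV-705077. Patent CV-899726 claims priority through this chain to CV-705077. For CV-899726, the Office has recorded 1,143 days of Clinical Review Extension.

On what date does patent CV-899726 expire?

Earliest priority filing: 29 January 2005.
Base term: 29 January 2005 + 15 years → 29 January 2020.
Clinical Review Extension: 1143 days (within the 1731-day cap) → +1143 days → 17 March 2023.

March 17, 2023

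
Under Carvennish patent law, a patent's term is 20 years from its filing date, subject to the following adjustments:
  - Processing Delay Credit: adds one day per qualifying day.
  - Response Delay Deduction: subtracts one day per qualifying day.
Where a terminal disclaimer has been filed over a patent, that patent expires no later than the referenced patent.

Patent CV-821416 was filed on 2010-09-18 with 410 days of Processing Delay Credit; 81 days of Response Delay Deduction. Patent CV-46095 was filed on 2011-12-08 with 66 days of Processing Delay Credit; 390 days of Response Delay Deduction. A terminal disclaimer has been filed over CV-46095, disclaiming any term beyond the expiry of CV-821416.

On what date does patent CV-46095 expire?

Natural term of CV-46095:
  Base: filing + 20 years → 8 December 2031.
  Processing Delay Credit: +66 days → 12 February 2032.
  Response Delay Deduction: −390 days → 18 January 2031.
Expiry of referenced patent CV-821416:
  Base: filing + 20 years → 18 September 2030.
  Processing Delay Credit: +410 days → 2 November 2031.
  Response Delay Deduction: −81 days → 13 August 2031.
Terminal disclaimer: CV-46095 expires on the earlier of 18 January 2031 and 13 August 2031.

2031-01-18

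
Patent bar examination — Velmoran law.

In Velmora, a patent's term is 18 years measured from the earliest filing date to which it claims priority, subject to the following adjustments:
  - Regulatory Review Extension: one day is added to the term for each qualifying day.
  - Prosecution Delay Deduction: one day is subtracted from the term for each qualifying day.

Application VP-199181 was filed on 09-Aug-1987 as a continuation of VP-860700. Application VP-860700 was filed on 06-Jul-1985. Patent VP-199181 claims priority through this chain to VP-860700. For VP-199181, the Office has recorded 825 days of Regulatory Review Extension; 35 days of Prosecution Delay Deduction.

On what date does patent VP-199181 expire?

Earliest priority filing: 6 July 1985.
Base term: 6 July 1985 + 18 years → 6 July 2003.
Regulatory Review Extension: +825 days → 8 October 2005.
Prosecution Delay Deduction: −35 days → 3 September 2005.

2005-09-03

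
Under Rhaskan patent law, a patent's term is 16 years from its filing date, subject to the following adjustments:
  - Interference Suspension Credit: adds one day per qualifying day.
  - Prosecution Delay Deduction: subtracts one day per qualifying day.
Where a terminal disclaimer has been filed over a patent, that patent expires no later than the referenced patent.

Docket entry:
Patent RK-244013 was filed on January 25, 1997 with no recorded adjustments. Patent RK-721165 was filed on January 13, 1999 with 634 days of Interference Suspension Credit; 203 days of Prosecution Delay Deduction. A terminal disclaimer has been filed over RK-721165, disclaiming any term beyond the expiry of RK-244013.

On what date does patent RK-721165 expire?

Natural term of RK-721165:
  Base: filing + 16 years → 13 January 2015.
  Interference Suspension Credit: +634 days → 8 October 2016.
  Prosecution Delay Deduction: −203 days → 19 March 2016.
Expiry of referenced patent RK-244013:
  Base: filing + 16 years → 25 January 2013.
Terminal disclaimer: RK-721165 expires on the earlier of 19 March 2016 and 25 January 2013.

2013-01-25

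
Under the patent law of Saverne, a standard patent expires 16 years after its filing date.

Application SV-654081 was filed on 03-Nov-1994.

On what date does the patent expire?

Filing date + 16 years → 3 November 2010.

November 3, 2010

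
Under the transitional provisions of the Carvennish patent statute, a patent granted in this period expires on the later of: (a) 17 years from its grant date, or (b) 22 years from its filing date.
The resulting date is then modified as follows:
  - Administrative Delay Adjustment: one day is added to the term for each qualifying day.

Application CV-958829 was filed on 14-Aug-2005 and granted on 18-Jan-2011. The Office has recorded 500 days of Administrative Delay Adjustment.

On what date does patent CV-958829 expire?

(a) grant + 17 years → 18 January 2028.
(b) filing + 22 years → 14 August 2027.
Later of the two: 18 January 2028.
Administrative Delay Adjustment: +500 days → 1 June 2029.

2029-06-01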